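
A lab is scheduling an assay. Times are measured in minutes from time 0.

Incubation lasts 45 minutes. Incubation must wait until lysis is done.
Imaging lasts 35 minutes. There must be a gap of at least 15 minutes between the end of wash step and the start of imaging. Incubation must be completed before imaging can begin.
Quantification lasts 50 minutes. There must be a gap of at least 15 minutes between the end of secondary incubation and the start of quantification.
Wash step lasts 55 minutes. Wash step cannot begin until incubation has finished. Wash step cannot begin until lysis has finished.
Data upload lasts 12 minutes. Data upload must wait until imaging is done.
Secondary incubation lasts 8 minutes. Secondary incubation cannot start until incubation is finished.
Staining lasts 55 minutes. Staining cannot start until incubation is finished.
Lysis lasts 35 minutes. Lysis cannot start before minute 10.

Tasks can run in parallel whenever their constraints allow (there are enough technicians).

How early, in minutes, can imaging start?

160

Lysis cannot begin until its own release at minute 10. It runs from minute 10 to 10 + 35 = minute 45.
Incubation cannot begin until lysis (finishes minute 45). It runs from minute 45 to 45 + 45 = minute 90.
Wash step has to wait for incubation (finishes minute 90); lysis (finishes minute 45). The latest of these is minute 90, so wash step runs minute 90 to 90 + 55 = minute 145.
Imaging waits on wash step (finishes minute 145, plus 15-minute gap → minute 160); incubation (finishes minute 90). The latest of these is minute 160, which is the earliest imaging can start.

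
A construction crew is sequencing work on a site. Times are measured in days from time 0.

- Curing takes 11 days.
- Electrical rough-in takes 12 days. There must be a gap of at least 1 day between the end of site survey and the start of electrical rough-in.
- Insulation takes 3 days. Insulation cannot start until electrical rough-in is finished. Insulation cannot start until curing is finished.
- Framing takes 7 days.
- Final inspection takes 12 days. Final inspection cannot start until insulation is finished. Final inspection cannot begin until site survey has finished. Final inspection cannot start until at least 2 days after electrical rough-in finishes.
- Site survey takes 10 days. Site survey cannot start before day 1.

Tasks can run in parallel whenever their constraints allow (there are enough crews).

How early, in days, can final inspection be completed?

39

Curing can start immediately at day 0; it finishes at day 11.
Site survey waits on its own release at day 1, so it starts at day 1 and finishes at 1 + 10 = day 11.
Electrical rough-in waits on site survey (finishes day 11, plus 1-day gap → day 12), so it starts at day 12 and finishes at 12 + 12 = day 24.
Insulation needs all of electrical rough-in (finishes day 24); curing (finishes day 11). That puts its earliest start at day 24; it finishes at 24 + 3 = day 27.
Final inspection needs all of insulation (finishes day 27); site survey (finishes day 11); electrical rough-in (finishes day 24, plus 2-day gap → day 26). That puts its earliest start at day 27; it finishes at 27 + 12 = day 39.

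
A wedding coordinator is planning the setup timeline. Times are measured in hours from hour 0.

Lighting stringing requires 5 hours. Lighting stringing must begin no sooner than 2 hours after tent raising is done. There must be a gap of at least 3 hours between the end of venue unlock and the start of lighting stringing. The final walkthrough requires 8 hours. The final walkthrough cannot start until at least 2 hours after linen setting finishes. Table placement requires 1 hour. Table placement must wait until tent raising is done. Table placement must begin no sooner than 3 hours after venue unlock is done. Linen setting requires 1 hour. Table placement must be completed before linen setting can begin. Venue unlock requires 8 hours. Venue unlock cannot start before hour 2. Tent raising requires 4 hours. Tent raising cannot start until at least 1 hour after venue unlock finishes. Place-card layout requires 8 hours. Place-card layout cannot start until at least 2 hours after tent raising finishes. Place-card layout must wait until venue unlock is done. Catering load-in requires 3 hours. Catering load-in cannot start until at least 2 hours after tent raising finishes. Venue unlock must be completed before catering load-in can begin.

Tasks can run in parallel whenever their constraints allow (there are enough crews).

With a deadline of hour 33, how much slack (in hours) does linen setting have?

6

After its own release at hour 2, venue unlock can start at hour 2 and finishes at hour 10.
After venue unlock (finishes hour 10, plus 1-hour gap → hour 11), tent raising can start at hour 11 and finishes at hour 15.
For table placement: tent raising (finishes hour 15); venue unlock (finishes hour 10, plus 3-hour gap → hour 13). Taking the maximum gives a start of hour 15, and it finishes at 15 + 1 = hour 16.
Linen setting waits on table placement (finishes hour 16), so it starts at hour 16 and finishes at 16 + 1 = hour 17.

Working backward from the deadline:
The final walkthrough has no dependents, so it just needs to finish by hour 33. Starting by 33 − 8 = hour 25 achieves that.
Linen setting feeds into the final walkthrough (must start by hour 25, minus 2-hour gap → hour 23); so linen setting must finish by hour 23 and therefore start by hour 22.
So linen setting can start as early as hour 16 and as late as hour 22, giving 22 − 16 = 6 hours of slack.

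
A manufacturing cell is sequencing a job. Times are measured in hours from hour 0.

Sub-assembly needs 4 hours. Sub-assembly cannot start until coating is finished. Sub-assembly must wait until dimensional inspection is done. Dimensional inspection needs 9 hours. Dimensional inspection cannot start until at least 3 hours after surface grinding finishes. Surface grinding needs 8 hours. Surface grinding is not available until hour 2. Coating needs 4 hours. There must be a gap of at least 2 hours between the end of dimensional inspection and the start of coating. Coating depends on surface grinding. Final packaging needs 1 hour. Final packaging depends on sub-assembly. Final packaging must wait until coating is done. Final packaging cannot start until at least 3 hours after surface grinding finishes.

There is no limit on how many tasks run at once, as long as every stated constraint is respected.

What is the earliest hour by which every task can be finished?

33

After its own release at hour 2, surface grinding can start at hour 2 and finishes at hour 10.
Dimensional inspection cannot begin until surface grinding (finishes hour 10, plus 3-hour gap → hour 13). It runs from hour 13 to 13 + 9 = hour 22.
For coating: dimensional inspection (finishes hour 22, plus 2-hour gap → hour 24); surface grinding (finishes hour 10). Taking the maximum gives a start of hour 24, and it finishes at 24 + 4 = hour 28.
Sub-assembly has to wait for coating (finishes hour 28); dimensional inspection (finishes hour 22). The latest of these is hour 28, so sub-assembly runs hour 28 to 28 + 4 = hour 32.
Final packaging cannot start until sub-assembly (finishes hour 32); coating (finishes hour 28); surface grinding (finishes hour 10, plus 3-hour gap → hour 13). The controlling bound is hour 32, so final packaging finishes at 32 + 1 = hour 33.
All tasks are finished once the last one completes. Finish times: Surface grinding at 10, Dimensional inspection at 22, Coating at 28, Sub-assembly at 32, Final packaging at 33. The latest is hour 33.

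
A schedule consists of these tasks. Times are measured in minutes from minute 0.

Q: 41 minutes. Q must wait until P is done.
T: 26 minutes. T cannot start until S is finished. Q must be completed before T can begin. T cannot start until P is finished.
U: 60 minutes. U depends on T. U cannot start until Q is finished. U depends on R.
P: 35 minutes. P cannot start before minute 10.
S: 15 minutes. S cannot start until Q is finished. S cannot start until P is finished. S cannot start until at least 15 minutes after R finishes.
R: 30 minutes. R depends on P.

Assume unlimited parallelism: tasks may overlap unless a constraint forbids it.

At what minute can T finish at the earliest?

131

P waits on its own release at minute 10, so it starts at minute 10 and finishes at 10 + 35 = minute 45.
R cannot begin until P (finishes minute 45). It runs from minute 45 to 45 + 30 = minute 75.
Q waits on P (finishes minute 45), so it starts at minute 45 and finishes at 45 + 41 = minute 86.
For S: Q (finishes minute 86); P (finishes minute 45); R (finishes minute 75, plus 15-minute gap → minute 90). Taking the maximum gives a start of minute 90, and it finishes at 90 + 15 = minute 105.
T has to wait for S (finishes minute 105); Q (finishes minute 86); P (finishes minute 45). The latest of these is minute 105, so T runs minute 105 to 105 + 26 = minute 131.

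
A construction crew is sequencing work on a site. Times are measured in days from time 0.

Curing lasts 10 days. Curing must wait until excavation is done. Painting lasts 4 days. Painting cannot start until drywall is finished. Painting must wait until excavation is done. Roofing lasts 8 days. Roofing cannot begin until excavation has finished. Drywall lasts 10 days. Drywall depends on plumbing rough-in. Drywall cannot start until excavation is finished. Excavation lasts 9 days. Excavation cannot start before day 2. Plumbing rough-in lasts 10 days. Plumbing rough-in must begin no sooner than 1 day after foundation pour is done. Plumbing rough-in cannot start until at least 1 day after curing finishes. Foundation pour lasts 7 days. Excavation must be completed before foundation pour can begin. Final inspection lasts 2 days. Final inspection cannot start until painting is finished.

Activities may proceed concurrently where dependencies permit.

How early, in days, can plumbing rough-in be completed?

Excavation cannot begin until its own release at day 2. It runs from day 2 to 2 + 9 = day 11.
Curing cannot begin until excavation (finishes day 11). It runs from day 11 to 11 + 10 = day 21.
Foundation pour cannot begin until excavation (finishes day 11). It runs from day 11 to 11 + 7 = day 18.
Plumbing rough-in has to wait for foundation pour (finishes day 18, plus 1-day gap → day 19); curing (finishes day 21, plus 1-day gap → day 22). The latest of these is day 22, so plumbing rough-in runs day 22 to 22 + 10 = day 32.

32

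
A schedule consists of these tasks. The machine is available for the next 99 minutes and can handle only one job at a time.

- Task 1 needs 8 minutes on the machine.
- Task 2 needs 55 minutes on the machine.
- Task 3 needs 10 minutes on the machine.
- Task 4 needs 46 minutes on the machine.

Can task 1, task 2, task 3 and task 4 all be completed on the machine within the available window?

Running back to back, the jobs need 8 + 55 + 10 + 46 = 119 minutes on the machine.
Since 119 > 99, they cannot all fit.

No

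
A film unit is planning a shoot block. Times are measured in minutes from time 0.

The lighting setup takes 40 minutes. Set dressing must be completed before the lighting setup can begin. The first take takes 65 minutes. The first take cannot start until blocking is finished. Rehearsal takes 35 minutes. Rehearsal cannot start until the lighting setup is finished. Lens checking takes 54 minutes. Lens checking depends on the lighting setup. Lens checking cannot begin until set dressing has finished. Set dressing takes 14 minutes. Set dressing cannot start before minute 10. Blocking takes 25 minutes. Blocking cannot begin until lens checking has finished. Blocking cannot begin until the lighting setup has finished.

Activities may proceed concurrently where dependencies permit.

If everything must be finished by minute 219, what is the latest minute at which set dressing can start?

To finish by minute 219, the first take (duration 65) must start no later than minute 154.
Blocking has to be done before the first take (must start by minute 154). That means finishing by minute 154, i.e. starting by 154 − 25 = minute 129.
Lens checking feeds into blocking (must start by minute 129); so lens checking must finish by minute 129 and therefore start by minute 75.
To finish by minute 219, rehearsal (duration 35) must start no later than minute 184.
The lighting setup feeds lens checking (must start by minute 75); blocking (must start by minute 129); rehearsal (must start by minute 184). Taking the minimum, the lighting setup must finish by minute 75 and start by 75 − 40 = minute 35.
For set dressing: the lighting setup (must start by minute 35); lens checking (must start by minute 75). The most restrictive is minute 35; with a 14-minute duration, set dressing must start by minute 21.

21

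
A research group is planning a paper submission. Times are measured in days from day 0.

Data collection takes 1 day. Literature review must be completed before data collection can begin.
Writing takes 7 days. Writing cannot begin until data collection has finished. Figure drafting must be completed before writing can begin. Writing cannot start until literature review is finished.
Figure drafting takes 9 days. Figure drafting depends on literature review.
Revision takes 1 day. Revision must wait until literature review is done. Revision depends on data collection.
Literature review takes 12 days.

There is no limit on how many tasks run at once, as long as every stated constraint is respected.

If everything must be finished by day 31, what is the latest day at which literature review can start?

3

To finish by day 31, writing (duration 7) must start no later than day 24.
Nothing follows revision; the deadline of day 31 is its only limit. It must start by 31 − 1 = day 30.
For data collection: writing (must start by day 24); revision (must start by day 30). The most restrictive is day 24; with a 1-day duration, data collection must start by day 23.
Figure drafting feeds into writing (must start by day 24); so figure drafting must finish by day 24 and therefore start by day 15.
Literature review must finish in time for data collection (must start by day 23); figure drafting (must start by day 15); writing (must start by day 24); revision (must start by day 30). The tightest is day 15, so literature review must start by 15 − 12 = day 3.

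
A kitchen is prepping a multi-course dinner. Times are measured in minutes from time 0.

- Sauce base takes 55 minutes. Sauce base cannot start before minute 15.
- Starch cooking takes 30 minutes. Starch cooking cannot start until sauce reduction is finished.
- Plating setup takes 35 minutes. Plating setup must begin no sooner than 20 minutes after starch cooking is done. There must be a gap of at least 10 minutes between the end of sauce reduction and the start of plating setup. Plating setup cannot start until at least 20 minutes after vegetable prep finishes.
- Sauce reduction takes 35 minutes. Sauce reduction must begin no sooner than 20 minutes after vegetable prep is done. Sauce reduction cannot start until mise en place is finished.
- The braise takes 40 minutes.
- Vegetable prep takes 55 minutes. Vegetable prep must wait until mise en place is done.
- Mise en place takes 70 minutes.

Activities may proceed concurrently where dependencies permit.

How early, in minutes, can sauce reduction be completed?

180

Mise en place can start immediately at minute 0; it finishes at minute 70.
Vegetable prep waits on mise en place (finishes minute 70), so it starts at minute 70 and finishes at 70 + 55 = minute 125.
Sauce reduction has to wait for vegetable prep (finishes minute 125, plus 20-minute gap → minute 145); mise en place (finishes minute 70). The latest of these is minute 145, so sauce reduction runs minute 145 to 145 + 35 = minute 180.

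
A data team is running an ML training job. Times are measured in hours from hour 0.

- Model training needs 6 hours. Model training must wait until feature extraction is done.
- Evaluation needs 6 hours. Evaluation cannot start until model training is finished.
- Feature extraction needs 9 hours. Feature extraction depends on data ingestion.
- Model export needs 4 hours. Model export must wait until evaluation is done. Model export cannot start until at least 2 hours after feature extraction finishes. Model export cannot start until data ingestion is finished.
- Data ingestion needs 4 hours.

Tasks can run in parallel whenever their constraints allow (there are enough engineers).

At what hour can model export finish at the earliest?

Nothing blocks data ingestion, so it runs from hour 0 to hour 4.
Feature extraction cannot begin until data ingestion (finishes hour 4). It runs from hour 4 to 4 + 9 = hour 13.
After feature extraction (finishes hour 13), model training can start at hour 13 and finishes at hour 19.
After model training (finishes hour 19), evaluation can start at hour 19 and finishes at hour 25.
For model export: evaluation (finishes hour 25); feature extraction (finishes hour 13, plus 2-hour gap → hour 15); data ingestion (finishes hour 4). Taking the maximum gives a start of hour 25, and it finishes at 25 + 4 = hour 29.

29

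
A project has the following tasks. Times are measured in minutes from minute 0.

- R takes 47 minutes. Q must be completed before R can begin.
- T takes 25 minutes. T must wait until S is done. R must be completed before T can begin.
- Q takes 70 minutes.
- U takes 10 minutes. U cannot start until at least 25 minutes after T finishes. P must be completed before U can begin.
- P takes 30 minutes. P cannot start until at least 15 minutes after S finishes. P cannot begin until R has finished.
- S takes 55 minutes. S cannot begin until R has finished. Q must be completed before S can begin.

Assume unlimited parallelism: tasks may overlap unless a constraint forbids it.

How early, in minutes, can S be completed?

172

Nothing blocks Q, so it runs from minute 0 to minute 70.
R waits on Q (finishes minute 70), so it starts at minute 70 and finishes at 70 + 47 = minute 117.
S cannot start until R (finishes minute 117); Q (finishes minute 70). The controlling bound is minute 117, so S finishes at 117 + 55 = minute 172.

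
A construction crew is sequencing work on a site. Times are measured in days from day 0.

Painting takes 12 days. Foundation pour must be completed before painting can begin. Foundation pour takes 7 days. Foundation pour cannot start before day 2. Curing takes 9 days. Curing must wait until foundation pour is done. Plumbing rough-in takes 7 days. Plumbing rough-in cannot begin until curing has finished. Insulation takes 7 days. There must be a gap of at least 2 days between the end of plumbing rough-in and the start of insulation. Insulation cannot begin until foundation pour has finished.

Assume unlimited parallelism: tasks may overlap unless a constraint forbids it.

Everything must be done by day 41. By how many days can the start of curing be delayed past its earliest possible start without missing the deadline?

Foundation pour waits on its own release at day 2, so it starts at day 2 and finishes at 2 + 7 = day 9.
Curing cannot begin until foundation pour (finishes day 9). It runs from day 9 to 9 + 9 = day 18.

Working backward from the deadline:
Nothing follows insulation; the deadline of day 41 is its only limit. It must start by 41 − 7 = day 34.
Plumbing rough-in must finish before insulation (must start by day 34, minus 2-day gap → day 32). With a 7-day duration, plumbing rough-in must start by 32 − 7 = day 25.
Since plumbing rough-in (must start by day 25) depends on it, curing must finish by day 25. Backing off its 9-day duration gives a latest start of day 16.
So curing can start as early as day 9 and as late as day 16, giving 16 − 9 = 7 days of slack.

7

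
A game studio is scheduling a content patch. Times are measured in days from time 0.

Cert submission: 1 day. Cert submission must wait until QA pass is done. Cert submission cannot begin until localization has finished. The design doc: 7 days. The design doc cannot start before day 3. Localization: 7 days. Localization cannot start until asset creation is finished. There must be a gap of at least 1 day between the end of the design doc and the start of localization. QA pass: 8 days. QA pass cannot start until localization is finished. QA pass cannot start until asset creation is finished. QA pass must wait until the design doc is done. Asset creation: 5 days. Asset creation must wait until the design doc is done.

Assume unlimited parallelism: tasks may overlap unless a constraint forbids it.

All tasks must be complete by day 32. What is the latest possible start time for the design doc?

4

Nothing follows cert submission; the deadline of day 32 is its only limit. It must start by 32 − 1 = day 31.
QA pass has to be done before cert submission (must start by day 31). That means finishing by day 31, i.e. starting by 31 − 8 = day 23.
Localization feeds QA pass (must start by day 23); cert submission (must start by day 31). Taking the minimum, localization must finish by day 23 and start by 23 − 7 = day 16.
Asset creation feeds localization (must start by day 16); QA pass (must start by day 23). Taking the minimum, asset creation must finish by day 16 and start by 16 − 5 = day 11.
The design doc feeds asset creation (must start by day 11); localization (must start by day 16, minus 1-day gap → day 15); QA pass (must start by day 23). Taking the minimum, the design doc must finish by day 11 and start by 11 − 7 = day 4.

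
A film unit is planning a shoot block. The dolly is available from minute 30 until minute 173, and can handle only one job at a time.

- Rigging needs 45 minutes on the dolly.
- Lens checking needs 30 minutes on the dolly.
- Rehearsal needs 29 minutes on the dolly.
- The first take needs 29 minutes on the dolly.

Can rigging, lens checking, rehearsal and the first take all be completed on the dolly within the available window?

The dolly window is 173 − 30 = 143 minutes.
Running back to back, the jobs need 45 + 30 + 29 + 29 = 133 minutes on the dolly.
Since 133 ≤ 143, they fit within the window.

Yes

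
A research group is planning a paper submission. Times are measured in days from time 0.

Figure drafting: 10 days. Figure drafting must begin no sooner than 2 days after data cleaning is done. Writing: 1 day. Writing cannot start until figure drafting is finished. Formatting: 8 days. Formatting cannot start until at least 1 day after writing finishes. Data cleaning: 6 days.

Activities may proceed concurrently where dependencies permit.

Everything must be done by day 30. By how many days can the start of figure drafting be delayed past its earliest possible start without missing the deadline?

Data cleaning can start immediately at day 0; it finishes at day 6.
After data cleaning (finishes day 6, plus 2-day gap → day 8), figure drafting can start at day 8 and finishes at day 18.

Working backward from the deadline:
Nothing follows formatting; the deadline of day 30 is its only limit. It must start by 30 − 8 = day 22.
Writing has to be done before formatting (must start by day 22, minus 1-day gap → day 21). That means finishing by day 21, i.e. starting by 21 − 1 = day 20.
Figure drafting feeds into writing (must start by day 20); so figure drafting must finish by day 20 and therefore start by day 10.
So figure drafting can start as early as day 8 and as late as day 10, giving 10 − 8 = 2 days of slack.

2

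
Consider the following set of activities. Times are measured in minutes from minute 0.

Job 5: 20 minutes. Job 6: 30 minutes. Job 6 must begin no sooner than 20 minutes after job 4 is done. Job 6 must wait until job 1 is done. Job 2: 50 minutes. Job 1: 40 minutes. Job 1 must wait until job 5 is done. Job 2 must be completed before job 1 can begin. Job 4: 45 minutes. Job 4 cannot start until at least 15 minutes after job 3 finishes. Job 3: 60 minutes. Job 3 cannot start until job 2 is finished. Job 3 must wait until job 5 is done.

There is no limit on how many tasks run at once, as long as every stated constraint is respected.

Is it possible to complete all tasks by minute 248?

Job 5 can start immediately at minute 0; it finishes at minute 20.
Job 2 has no prerequisites, so it starts at minute 0 and finishes at minute 50.
For job 3: job 2 (finishes minute 50); job 5 (finishes minute 20). Taking the maximum gives a start of minute 50, and it finishes at 50 + 60 = minute 110.
Job 4 waits on job 3 (finishes minute 110, plus 15-minute gap → minute 125), so it starts at minute 125 and finishes at 125 + 45 = minute 170.
For job 1: job 5 (finishes minute 20); job 2 (finishes minute 50). Taking the maximum gives a start of minute 50, and it finishes at 50 + 40 = minute 90.
Job 6 cannot start until job 4 (finishes minute 170, plus 20-minute gap → minute 190); job 1 (finishes minute 90). The controlling bound is minute 190, so job 6 finishes at 190 + 30 = minute 220.
Every task is finished by minute 220, which is no later than the deadline of 248, so the schedule is feasible.

Yes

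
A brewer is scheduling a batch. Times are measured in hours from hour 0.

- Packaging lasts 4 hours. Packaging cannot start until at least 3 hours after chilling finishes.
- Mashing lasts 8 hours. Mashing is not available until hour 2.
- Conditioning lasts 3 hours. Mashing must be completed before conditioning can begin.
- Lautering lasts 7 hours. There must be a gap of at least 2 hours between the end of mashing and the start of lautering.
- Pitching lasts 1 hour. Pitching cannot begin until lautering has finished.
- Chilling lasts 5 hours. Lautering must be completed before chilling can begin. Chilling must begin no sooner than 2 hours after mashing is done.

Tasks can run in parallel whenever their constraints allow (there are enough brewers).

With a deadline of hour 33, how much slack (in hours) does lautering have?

2

Mashing cannot begin until its own release at hour 2. It runs from hour 2 to 2 + 8 = hour 10.
After mashing (finishes hour 10, plus 2-hour gap → hour 12), lautering can start at hour 12 and finishes at hour 19.

Working backward from the deadline:
To finish by hour 33, packaging (duration 4) must start no later than hour 29.
Chilling must finish before packaging (must start by hour 29, minus 3-hour gap → hour 26). With a 5-hour duration, chilling must start by 26 − 5 = hour 21.
Nothing follows pitching; the deadline of hour 33 is its only limit. It must start by 33 − 1 = hour 32.
Lautering has several dependents: chilling (must start by hour 21); pitching (must start by hour 32). The earliest of those limits is hour 21, so lautering must start by 21 − 7 = hour 14.
So lautering can start as early as hour 12 and as late as hour 14, giving 14 − 12 = 2 hours of slack.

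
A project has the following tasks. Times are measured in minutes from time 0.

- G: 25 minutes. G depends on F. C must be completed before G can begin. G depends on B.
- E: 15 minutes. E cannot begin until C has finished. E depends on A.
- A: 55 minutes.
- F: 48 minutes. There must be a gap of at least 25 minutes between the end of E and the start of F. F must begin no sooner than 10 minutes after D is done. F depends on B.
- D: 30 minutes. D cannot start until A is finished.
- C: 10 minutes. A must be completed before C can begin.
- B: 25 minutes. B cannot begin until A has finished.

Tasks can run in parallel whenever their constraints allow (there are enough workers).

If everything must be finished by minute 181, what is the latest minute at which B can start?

To finish by minute 181, G (duration 25) must start no later than minute 156.
F must finish before G (must start by minute 156). With a 48-minute duration, F must start by 156 − 48 = minute 108.
B must finish in time for F (must start by minute 108); G (must start by minute 156). The tightest is minute 108, so B must start by 108 − 25 = minute 83.

83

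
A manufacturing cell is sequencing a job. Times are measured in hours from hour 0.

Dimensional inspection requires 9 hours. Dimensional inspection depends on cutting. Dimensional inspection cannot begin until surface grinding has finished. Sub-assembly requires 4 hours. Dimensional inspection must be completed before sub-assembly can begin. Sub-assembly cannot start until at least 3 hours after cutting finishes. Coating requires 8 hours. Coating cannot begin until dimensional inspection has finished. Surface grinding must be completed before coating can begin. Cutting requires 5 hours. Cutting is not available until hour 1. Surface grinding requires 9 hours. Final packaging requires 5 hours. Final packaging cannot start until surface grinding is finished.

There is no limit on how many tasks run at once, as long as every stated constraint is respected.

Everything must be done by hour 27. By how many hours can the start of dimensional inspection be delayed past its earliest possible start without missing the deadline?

Nothing blocks surface grinding, so it runs from hour 0 to hour 9.
Cutting cannot begin until its own release at hour 1. It runs from hour 1 to 1 + 5 = hour 6.
Dimensional inspection cannot start until cutting (finishes hour 6); surface grinding (finishes hour 9). The controlling bound is hour 9, so dimensional inspection finishes at 9 + 9 = hour 18.

Working backward from the deadline:
Coating must finish by hour 27; it takes 8 hours, so it must start by 27 − 8 = hour 19.
Nothing follows sub-assembly; the deadline of hour 27 is its only limit. It must start by 27 − 4 = hour 23.
For dimensional inspection: coating (must start by hour 19); sub-assembly (must start by hour 23). The most restrictive is hour 19; with a 9-hour duration, dimensional inspection must start by hour 10.
So dimensional inspection can start as early as hour 9 and as late as hour 10, giving 10 − 9 = 1 hour of slack.

1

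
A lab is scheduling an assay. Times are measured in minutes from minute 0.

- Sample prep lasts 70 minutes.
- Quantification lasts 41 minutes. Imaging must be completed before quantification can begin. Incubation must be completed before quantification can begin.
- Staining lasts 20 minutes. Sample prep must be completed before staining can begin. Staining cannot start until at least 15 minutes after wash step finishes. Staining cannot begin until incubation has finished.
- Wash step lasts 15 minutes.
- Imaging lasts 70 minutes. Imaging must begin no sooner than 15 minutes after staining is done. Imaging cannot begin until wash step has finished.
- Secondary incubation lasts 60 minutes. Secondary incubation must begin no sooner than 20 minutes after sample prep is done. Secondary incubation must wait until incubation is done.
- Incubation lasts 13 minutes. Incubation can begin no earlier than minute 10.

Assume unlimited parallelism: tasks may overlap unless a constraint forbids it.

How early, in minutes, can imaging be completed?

175

Nothing blocks wash step, so it runs from minute 0 to minute 15.
Incubation waits on its own release at minute 10, so it starts at minute 10 and finishes at 10 + 13 = minute 23.
Sample prep has no prerequisites, so it starts at minute 0 and finishes at minute 70.
Staining cannot start until sample prep (finishes minute 70); wash step (finishes minute 15, plus 15-minute gap → minute 30); incubation (finishes minute 23). The controlling bound is minute 70, so staining finishes at 70 + 20 = minute 90.
For imaging: staining (finishes minute 90, plus 15-minute gap → minute 105); wash step (finishes minute 15). Taking the maximum gives a start of minute 105, and it finishes at 105 + 70 = minute 175.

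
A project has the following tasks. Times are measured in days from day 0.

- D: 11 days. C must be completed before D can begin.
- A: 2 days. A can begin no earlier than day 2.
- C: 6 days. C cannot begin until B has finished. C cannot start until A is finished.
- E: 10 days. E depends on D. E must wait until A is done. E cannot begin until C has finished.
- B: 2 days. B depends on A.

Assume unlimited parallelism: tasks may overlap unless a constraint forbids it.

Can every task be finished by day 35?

After its own release at day 2, A can start at day 2 and finishes at day 4.
B waits on A (finishes day 4), so it starts at day 4 and finishes at 4 + 2 = day 6.
C cannot start until B (finishes day 6); A (finishes day 4). The controlling bound is day 6, so C finishes at 6 + 6 = day 12.
D waits on C (finishes day 12), so it starts at day 12 and finishes at 12 + 11 = day 23.
E has to wait for D (finishes day 23); A (finishes day 4); C (finishes day 12). The latest of these is day 23, so E runs day 23 to 23 + 10 = day 33.
Every task is finished by day 33, which is no later than the deadline of 35, so the schedule is feasible.

Yes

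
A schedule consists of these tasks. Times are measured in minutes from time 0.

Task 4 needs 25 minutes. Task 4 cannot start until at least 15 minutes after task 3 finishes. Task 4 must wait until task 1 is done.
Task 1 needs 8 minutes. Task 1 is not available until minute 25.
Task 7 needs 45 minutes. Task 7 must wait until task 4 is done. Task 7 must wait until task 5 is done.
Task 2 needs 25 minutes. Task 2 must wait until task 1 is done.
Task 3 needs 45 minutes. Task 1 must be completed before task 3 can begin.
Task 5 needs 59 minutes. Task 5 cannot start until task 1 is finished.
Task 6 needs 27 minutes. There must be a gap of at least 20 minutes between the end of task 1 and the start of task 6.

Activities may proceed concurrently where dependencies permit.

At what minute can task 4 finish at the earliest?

118

Task 1 cannot begin until its own release at minute 25. It runs from minute 25 to 25 + 8 = minute 33.
Task 3 waits on task 1 (finishes minute 33), so it starts at minute 33 and finishes at 33 + 45 = minute 78.
Task 4 cannot start until task 3 (finishes minute 78, plus 15-minute gap → minute 93); task 1 (finishes minute 33). The controlling bound is minute 93, so task 4 finishes at 93 + 25 = minute 118.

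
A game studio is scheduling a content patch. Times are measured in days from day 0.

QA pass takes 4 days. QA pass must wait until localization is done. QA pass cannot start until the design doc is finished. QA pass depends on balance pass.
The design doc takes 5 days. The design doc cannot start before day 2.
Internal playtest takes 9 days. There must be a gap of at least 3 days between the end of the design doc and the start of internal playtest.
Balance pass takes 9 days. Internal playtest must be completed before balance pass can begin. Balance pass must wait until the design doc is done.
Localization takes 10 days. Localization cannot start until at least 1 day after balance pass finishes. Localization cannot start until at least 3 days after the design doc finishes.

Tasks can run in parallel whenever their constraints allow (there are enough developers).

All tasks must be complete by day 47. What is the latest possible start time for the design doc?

6

Nothing follows QA pass; the deadline of day 47 is its only limit. It must start by 47 − 4 = day 43.
Since QA pass (must start by day 43) depends on it, localization must finish by day 43. Backing off its 10-day duration gives a latest start of day 33.
Balance pass must finish in time for localization (must start by day 33, minus 1-day gap → day 32); QA pass (must start by day 43). The tightest is day 32, so balance pass must start by 32 − 9 = day 23.
Internal playtest feeds into balance pass (must start by day 23); so internal playtest must finish by day 23 and therefore start by day 14.
For the design doc: internal playtest (must start by day 14, minus 3-day gap → day 11); balance pass (must start by day 23); localization (must start by day 33, minus 3-day gap → day 30); QA pass (must start by day 43). The most restrictive is day 11; with a 5-day duration, the design doc must start by day 6.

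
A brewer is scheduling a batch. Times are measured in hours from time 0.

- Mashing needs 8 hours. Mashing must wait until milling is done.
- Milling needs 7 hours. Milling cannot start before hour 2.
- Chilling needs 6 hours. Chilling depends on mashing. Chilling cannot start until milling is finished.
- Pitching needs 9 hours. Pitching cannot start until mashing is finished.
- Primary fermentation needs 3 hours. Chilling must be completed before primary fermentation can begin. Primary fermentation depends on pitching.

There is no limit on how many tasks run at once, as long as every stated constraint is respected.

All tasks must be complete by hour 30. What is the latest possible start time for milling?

3

Nothing follows primary fermentation; the deadline of hour 30 is its only limit. It must start by 30 − 3 = hour 27.
Since primary fermentation (must start by hour 27) depends on it, chilling must finish by hour 27. Backing off its 6-hour duration gives a latest start of hour 21.
Pitching feeds into primary fermentation (must start by hour 27); so pitching must finish by hour 27 and therefore start by hour 18.
Mashing feeds chilling (must start by hour 21); pitching (must start by hour 18). Taking the minimum, mashing must finish by hour 18 and start by 18 − 8 = hour 10.
Milling has several dependents: mashing (must start by hour 10); chilling (must start by hour 21). The earliest of those limits is hour 10, so milling must start by 10 − 7 = hour 3.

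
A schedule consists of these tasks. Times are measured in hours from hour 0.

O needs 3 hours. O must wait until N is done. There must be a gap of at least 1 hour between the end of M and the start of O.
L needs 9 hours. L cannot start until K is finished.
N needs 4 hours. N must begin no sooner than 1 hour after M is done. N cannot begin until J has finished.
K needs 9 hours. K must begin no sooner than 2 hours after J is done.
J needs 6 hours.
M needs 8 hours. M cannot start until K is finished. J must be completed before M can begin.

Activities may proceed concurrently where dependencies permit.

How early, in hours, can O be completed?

33

J can start immediately at hour 0; it finishes at hour 6.
K cannot begin until J (finishes hour 6, plus 2-hour gap → hour 8). It runs from hour 8 to 8 + 9 = hour 17.
M needs all of K (finishes hour 17); J (finishes hour 6). That puts its earliest start at hour 17; it finishes at 17 + 8 = hour 25.
N has to wait for M (finishes hour 25, plus 1-hour gap → hour 26); J (finishes hour 6). The latest of these is hour 26, so N runs hour 26 to 26 + 4 = hour 30.
O cannot start until N (finishes hour 30); M (finishes hour 25, plus 1-hour gap → hour 26). The controlling bound is hour 30, so O finishes at 30 + 3 = hour 33.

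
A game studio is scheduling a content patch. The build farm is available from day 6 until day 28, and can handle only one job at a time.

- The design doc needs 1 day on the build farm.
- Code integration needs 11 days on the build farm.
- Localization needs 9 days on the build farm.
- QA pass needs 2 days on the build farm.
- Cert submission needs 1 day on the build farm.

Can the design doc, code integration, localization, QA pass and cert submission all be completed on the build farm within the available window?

The build farm window is 28 − 6 = 22 days.
Running back to back, the jobs need 1 + 11 + 9 + 2 + 1 = 24 days on the build farm.
Since 24 > 22, they cannot all fit.

No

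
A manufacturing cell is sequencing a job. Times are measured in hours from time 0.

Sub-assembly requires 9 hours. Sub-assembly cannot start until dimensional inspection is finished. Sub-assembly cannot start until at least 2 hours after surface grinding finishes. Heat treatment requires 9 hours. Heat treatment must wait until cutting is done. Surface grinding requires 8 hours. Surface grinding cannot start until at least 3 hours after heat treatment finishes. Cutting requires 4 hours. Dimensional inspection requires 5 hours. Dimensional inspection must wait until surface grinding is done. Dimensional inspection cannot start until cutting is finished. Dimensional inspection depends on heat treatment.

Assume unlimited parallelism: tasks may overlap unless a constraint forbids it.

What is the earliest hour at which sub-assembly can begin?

29

Cutting can start immediately at hour 0; it finishes at hour 4.
After cutting (finishes hour 4), heat treatment can start at hour 4 and finishes at hour 13.
After heat treatment (finishes hour 13, plus 3-hour gap → hour 16), surface grinding can start at hour 16 and finishes at hour 24.
Dimensional inspection needs all of surface grinding (finishes hour 24); cutting (finishes hour 4); heat treatment (finishes hour 13). That puts its earliest start at hour 24; it finishes at 24 + 5 = hour 29.
Sub-assembly waits on dimensional inspection (finishes hour 29); surface grinding (finishes hour 24, plus 2-hour gap → hour 26). The latest of these is hour 29, which is the earliest sub-assembly can start.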